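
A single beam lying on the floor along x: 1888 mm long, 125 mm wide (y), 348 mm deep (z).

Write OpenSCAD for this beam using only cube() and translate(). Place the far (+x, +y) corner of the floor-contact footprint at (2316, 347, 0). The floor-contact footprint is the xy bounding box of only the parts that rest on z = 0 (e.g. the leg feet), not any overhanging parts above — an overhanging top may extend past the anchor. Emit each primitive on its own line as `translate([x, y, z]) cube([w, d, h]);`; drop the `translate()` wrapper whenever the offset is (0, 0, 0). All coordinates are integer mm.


translate([428, 222, 0]) cube([1888, 125, 348]);


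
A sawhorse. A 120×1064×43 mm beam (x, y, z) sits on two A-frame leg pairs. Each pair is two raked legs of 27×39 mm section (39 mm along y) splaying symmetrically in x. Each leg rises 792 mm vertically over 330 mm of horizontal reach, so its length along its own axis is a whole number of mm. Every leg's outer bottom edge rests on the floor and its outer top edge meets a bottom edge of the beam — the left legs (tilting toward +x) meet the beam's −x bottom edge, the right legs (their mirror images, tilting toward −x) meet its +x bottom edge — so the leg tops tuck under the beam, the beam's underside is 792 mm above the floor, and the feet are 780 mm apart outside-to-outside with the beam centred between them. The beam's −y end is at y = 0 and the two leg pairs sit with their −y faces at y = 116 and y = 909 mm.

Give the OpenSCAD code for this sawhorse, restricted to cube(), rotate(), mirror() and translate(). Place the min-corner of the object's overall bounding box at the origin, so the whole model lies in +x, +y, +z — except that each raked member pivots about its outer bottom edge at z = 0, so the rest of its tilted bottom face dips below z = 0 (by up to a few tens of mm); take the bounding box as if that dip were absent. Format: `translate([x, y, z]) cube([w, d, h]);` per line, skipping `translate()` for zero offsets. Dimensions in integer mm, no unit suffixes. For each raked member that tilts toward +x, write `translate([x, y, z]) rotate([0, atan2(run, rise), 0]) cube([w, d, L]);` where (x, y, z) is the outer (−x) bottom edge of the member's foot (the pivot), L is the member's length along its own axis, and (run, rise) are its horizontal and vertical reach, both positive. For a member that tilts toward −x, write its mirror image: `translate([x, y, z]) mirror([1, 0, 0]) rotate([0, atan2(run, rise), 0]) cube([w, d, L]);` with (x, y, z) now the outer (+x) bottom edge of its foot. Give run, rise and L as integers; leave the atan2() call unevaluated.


translate([330, 0, 792]) cube([120, 1064, 43]);
translate([0, 116, 0]) rotate([0, atan2(330, 792), 0]) cube([27, 39, 858]);
translate([780, 116, 0]) mirror([1, 0, 0]) rotate([0, atan2(330, 792), 0]) cube([27, 39, 858]);
translate([0, 909, 0]) rotate([0, atan2(330, 792), 0]) cube([27, 39, 858]);
translate([780, 909, 0]) mirror([1, 0, 0]) rotate([0, atan2(330, 792), 0]) cube([27, 39, 858]);


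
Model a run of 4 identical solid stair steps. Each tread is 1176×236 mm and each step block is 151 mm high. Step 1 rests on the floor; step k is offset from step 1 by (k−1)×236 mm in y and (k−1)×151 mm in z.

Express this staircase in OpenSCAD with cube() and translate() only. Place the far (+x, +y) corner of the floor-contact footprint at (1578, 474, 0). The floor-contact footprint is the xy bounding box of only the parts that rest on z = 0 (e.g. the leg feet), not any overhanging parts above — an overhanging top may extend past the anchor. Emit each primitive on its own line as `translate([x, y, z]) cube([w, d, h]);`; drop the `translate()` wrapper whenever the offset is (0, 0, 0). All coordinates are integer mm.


translate([402, 238, 0]) cube([1176, 236, 151]);
translate([402, 474, 151]) cube([1176, 236, 151]);
translate([402, 710, 302]) cube([1176, 236, 151]);
translate([402, 946, 453]) cube([1176, 236, 151]);


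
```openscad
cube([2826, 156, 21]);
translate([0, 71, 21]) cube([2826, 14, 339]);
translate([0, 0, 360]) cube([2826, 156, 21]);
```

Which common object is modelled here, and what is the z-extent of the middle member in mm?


An I-beam. The web height is 339 mm.

Two wide flanges with a thin centred web — an I-beam. Overall 381 mm minus two 21 mm flanges gives a web of 381 − 2·21 = 339 mm.


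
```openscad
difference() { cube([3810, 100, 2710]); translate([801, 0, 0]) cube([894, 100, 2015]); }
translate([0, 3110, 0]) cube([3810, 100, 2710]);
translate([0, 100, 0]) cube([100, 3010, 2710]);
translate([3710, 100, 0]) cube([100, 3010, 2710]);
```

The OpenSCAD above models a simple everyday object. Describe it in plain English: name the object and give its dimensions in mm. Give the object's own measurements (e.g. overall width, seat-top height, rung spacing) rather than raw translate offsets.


A single room: four walls, each 2710 mm tall and 100 mm thick, enclosing an outside footprint 3810×3210 mm (x × y), no floor or roof. The front and back walls (−y and +y sides) run the full x-width; the side walls fit between their inner faces. A door opening 894 mm wide and 2015 mm tall is cut through the front wall from the floor up, its −x edge 801 mm from the wall's −x end.


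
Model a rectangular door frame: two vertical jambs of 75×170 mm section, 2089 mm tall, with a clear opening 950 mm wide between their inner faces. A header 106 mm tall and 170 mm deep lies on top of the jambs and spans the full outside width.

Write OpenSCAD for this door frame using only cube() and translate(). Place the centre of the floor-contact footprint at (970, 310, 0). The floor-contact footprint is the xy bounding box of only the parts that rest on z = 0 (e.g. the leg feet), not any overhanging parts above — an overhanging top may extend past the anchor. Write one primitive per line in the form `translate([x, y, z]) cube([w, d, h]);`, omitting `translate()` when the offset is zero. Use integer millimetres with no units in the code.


translate([420, 225, 0]) cube([75, 170, 2089]);
translate([1445, 225, 0]) cube([75, 170, 2089]);
translate([420, 225, 2089]) cube([1100, 170, 106]);


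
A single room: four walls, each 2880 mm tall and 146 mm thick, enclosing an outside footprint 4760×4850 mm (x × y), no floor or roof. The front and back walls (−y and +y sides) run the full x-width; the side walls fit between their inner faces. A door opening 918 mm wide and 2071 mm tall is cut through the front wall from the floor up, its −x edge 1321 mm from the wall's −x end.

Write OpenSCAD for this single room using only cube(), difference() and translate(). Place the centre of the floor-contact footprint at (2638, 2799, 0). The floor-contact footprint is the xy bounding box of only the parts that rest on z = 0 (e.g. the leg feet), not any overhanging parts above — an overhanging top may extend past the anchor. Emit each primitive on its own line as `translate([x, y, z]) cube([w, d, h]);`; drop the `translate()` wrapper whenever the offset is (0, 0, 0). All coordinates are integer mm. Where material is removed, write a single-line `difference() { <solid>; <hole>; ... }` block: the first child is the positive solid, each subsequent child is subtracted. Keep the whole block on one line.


difference() { translate([258, 374, 0]) cube([4760, 146, 2880]); translate([1579, 374, 0]) cube([918, 146, 2071]); }
translate([258, 5078, 0]) cube([4760, 146, 2880]);
translate([258, 520, 0]) cube([146, 4558, 2880]);
translate([4872, 520, 0]) cube([146, 4558, 2880]);


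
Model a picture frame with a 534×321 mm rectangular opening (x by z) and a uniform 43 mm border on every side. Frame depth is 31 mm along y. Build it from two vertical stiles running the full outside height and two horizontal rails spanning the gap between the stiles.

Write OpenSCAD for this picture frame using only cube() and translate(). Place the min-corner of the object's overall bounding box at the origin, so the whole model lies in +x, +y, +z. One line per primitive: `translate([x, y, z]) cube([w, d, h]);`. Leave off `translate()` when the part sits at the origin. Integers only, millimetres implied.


cube([43, 31, 407]);
translate([577, 0, 0]) cube([43, 31, 407]);
translate([43, 0, 0]) cube([534, 31, 43]);
translate([43, 0, 364]) cube([534, 31, 43]);


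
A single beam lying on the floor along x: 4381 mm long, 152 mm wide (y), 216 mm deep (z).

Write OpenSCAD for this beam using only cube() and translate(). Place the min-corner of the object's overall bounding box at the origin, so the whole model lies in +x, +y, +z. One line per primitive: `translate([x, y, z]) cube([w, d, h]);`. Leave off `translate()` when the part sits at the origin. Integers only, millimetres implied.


cube([4381, 152, 216]);


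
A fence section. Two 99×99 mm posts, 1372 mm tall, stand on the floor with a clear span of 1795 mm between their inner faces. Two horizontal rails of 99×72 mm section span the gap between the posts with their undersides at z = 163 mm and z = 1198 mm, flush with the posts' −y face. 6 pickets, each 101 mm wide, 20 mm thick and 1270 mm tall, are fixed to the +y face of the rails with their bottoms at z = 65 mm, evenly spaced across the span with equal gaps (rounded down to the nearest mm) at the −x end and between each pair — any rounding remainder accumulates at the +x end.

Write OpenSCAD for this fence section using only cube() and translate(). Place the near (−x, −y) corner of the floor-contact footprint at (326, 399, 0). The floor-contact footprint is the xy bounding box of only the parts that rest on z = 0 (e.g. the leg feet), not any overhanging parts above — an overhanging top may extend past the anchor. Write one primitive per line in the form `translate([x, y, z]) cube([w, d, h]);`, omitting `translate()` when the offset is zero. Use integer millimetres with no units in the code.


translate([326, 399, 0]) cube([99, 99, 1372]);
translate([2220, 399, 0]) cube([99, 99, 1372]);
translate([425, 399, 163]) cube([1795, 99, 72]);
translate([425, 399, 1198]) cube([1795, 99, 72]);
translate([594, 498, 65]) cube([101, 20, 1270]);
translate([864, 498, 65]) cube([101, 20, 1270]);
translate([1134, 498, 65]) cube([101, 20, 1270]);
translate([1404, 498, 65]) cube([101, 20, 1270]);
translate([1674, 498, 65]) cube([101, 20, 1270]);
translate([1944, 498, 65]) cube([101, 20, 1270]);


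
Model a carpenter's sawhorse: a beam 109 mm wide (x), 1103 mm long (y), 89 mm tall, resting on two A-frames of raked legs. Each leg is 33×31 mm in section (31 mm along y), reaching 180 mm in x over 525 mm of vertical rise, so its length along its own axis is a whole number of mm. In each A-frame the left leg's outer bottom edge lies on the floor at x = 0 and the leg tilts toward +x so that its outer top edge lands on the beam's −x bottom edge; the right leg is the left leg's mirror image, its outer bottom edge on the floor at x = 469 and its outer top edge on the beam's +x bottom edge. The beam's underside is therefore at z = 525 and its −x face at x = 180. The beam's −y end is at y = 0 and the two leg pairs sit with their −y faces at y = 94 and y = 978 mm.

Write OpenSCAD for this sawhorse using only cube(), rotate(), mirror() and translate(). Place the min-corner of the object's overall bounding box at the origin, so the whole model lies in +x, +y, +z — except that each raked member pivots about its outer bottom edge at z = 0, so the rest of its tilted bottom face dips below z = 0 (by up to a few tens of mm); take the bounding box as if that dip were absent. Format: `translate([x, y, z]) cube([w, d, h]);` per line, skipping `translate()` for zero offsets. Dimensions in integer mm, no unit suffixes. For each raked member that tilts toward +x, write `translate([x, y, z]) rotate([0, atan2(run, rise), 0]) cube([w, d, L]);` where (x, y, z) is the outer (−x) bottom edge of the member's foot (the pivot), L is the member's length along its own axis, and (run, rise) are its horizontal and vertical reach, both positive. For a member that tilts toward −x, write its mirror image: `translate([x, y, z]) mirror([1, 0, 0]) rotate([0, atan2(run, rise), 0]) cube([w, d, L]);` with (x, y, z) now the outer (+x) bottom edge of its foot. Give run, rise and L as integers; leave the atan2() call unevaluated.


translate([180, 0, 525]) cube([109, 1103, 89]);
translate([0, 94, 0]) rotate([0, atan2(180, 525), 0]) cube([33, 31, 555]);
translate([469, 94, 0]) mirror([1, 0, 0]) rotate([0, atan2(180, 525), 0]) cube([33, 31, 555]);
translate([0, 978, 0]) rotate([0, atan2(180, 525), 0]) cube([33, 31, 555]);
translate([469, 978, 0]) mirror([1, 0, 0]) rotate([0, atan2(180, 525), 0]) cube([33, 31, 555]);


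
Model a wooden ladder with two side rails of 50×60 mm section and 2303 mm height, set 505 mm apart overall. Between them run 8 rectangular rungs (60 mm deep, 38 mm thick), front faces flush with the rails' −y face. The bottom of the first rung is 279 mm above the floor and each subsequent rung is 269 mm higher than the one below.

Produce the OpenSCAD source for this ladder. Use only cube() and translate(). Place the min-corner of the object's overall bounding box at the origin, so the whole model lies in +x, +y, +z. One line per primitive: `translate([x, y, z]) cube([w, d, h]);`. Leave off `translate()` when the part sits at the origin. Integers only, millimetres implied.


// rung span = 505 - 2*50 = 405
// rung[k] z = 279 + k*269
cube([50, 60, 2303]);
translate([455, 0, 0]) cube([50, 60, 2303]);
translate([50, 0, 279]) cube([405, 60, 38]);
translate([50, 0, 548]) cube([405, 60, 38]);
translate([50, 0, 817]) cube([405, 60, 38]);
translate([50, 0, 1086]) cube([405, 60, 38]);
translate([50, 0, 1355]) cube([405, 60, 38]);
translate([50, 0, 1624]) cube([405, 60, 38]);
translate([50, 0, 1893]) cube([405, 60, 38]);
translate([50, 0, 2162]) cube([405, 60, 38]);


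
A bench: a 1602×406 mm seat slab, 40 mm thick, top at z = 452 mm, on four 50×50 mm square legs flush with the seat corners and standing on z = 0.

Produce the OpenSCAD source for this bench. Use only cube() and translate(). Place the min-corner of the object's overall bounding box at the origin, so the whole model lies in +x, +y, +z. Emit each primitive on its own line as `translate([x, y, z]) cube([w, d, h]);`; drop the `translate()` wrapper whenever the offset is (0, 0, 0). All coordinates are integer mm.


// leg_h = 452 − 40 = 412
translate([0, 0, 412]) cube([1602, 406, 40]);
cube([50, 50, 412]);
translate([0, 356, 0]) cube([50, 50, 412]);
translate([1552, 0, 0]) cube([50, 50, 412]);
translate([1552, 356, 0]) cube([50, 50, 412]);


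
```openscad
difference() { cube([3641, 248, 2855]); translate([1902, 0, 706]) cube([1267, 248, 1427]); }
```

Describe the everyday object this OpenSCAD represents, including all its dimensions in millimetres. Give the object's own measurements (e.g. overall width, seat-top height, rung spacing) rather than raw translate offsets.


A wall 3641 mm long (x), 248 mm thick (y), 2855 mm tall, with a rectangular window opening cut through it. The opening is 1267 mm wide and 1427 mm tall; its sill is at z = 706 mm and its near (−x) edge is 1902 mm from the wall's −x end. The opening passes through the full wall thickness.


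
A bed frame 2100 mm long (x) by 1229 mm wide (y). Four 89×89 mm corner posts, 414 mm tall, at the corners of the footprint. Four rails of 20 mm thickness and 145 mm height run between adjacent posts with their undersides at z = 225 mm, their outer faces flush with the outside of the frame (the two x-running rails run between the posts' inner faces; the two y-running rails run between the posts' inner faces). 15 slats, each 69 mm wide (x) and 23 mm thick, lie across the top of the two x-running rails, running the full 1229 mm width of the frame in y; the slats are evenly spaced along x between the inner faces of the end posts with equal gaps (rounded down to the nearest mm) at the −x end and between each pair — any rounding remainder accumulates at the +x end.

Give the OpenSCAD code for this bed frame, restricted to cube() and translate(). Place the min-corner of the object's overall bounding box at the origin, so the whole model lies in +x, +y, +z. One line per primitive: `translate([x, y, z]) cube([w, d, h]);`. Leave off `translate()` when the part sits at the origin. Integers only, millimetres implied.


cube([89, 89, 414]);
translate([0, 1140, 0]) cube([89, 89, 414]);
translate([2011, 0, 0]) cube([89, 89, 414]);
translate([2011, 1140, 0]) cube([89, 89, 414]);
translate([89, 0, 225]) cube([1922, 20, 145]);
translate([89, 1209, 225]) cube([1922, 20, 145]);
translate([0, 89, 225]) cube([20, 1051, 145]);
translate([2080, 89, 225]) cube([20, 1051, 145]);
translate([144, 0, 370]) cube([69, 1229, 23]);
translate([268, 0, 370]) cube([69, 1229, 23]);
translate([392, 0, 370]) cube([69, 1229, 23]);
translate([516, 0, 370]) cube([69, 1229, 23]);
translate([640, 0, 370]) cube([69, 1229, 23]);
translate([764, 0, 370]) cube([69, 1229, 23]);
translate([888, 0, 370]) cube([69, 1229, 23]);
translate([1012, 0, 370]) cube([69, 1229, 23]);
translate([1136, 0, 370]) cube([69, 1229, 23]);
translate([1260, 0, 370]) cube([69, 1229, 23]);
translate([1384, 0, 370]) cube([69, 1229, 23]);
translate([1508, 0, 370]) cube([69, 1229, 23]);
translate([1632, 0, 370]) cube([69, 1229, 23]);
translate([1756, 0, 370]) cube([69, 1229, 23]);
translate([1880, 0, 370]) cube([69, 1229, 23]);


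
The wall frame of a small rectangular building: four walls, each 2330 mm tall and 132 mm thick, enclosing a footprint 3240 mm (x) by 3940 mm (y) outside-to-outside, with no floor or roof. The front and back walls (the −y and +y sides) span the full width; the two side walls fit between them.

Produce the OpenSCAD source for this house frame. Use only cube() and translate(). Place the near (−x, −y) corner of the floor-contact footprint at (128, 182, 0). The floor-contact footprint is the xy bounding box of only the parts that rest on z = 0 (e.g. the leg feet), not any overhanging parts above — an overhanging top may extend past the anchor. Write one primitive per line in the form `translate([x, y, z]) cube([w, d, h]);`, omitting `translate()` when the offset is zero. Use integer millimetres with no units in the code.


translate([128, 182, 0]) cube([3240, 132, 2330]);
translate([128, 3990, 0]) cube([3240, 132, 2330]);
translate([128, 314, 0]) cube([132, 3676, 2330]);
translate([3236, 314, 0]) cube([132, 3676, 2330]);


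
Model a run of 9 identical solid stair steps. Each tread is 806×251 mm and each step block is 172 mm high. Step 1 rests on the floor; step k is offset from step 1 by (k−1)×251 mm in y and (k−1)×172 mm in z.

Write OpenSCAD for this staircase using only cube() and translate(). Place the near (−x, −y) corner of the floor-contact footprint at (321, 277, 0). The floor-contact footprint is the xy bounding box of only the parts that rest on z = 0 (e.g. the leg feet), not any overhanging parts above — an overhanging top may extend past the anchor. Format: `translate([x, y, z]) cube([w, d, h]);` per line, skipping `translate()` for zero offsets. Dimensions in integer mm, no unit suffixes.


translate([321, 277, 0]) cube([806, 251, 172]);
translate([321, 528, 172]) cube([806, 251, 172]);
translate([321, 779, 344]) cube([806, 251, 172]);
translate([321, 1030, 516]) cube([806, 251, 172]);
translate([321, 1281, 688]) cube([806, 251, 172]);
translate([321, 1532, 860]) cube([806, 251, 172]);
translate([321, 1783, 1032]) cube([806, 251, 172]);
translate([321, 2034, 1204]) cube([806, 251, 172]);
translate([321, 2285, 1376]) cube([806, 251, 172]);


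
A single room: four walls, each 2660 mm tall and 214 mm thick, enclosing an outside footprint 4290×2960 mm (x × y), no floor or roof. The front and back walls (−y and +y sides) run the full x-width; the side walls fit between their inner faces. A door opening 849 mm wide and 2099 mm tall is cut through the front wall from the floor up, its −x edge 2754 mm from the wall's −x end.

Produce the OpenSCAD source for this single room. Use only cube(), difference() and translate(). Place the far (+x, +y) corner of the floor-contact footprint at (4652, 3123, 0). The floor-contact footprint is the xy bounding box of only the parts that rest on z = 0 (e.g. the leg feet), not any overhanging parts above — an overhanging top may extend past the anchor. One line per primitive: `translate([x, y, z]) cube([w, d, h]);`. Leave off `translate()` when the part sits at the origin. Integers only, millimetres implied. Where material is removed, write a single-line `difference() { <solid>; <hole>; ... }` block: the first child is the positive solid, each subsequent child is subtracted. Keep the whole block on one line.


difference() { translate([362, 163, 0]) cube([4290, 214, 2660]); translate([3116, 163, 0]) cube([849, 214, 2099]); }
translate([362, 2909, 0]) cube([4290, 214, 2660]);
translate([362, 377, 0]) cube([214, 2532, 2660]);
translate([4438, 377, 0]) cube([214, 2532, 2660]);


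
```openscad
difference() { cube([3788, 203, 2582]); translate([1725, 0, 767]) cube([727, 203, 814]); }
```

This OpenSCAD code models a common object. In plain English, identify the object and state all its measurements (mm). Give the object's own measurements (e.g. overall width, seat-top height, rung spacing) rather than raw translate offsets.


A wall 3788 mm long (x), 203 mm thick (y), 2582 mm tall, with a rectangular window opening cut through it. The opening is 727 mm wide and 814 mm tall; its sill is at z = 767 mm and its near (−x) edge is 1725 mm from the wall's −x end. The opening passes through the full wall thickness.


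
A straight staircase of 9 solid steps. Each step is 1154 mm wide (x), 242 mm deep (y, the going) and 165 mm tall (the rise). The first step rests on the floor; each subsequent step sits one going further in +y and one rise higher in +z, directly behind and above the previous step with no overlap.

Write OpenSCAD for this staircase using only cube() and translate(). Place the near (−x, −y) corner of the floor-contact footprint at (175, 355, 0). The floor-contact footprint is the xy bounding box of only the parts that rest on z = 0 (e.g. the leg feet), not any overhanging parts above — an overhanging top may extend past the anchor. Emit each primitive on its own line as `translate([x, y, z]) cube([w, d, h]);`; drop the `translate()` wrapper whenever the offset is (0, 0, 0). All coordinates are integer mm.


translate([175, 355, 0]) cube([1154, 242, 165]);
translate([175, 597, 165]) cube([1154, 242, 165]);
translate([175, 839, 330]) cube([1154, 242, 165]);
translate([175, 1081, 495]) cube([1154, 242, 165]);
translate([175, 1323, 660]) cube([1154, 242, 165]);
translate([175, 1565, 825]) cube([1154, 242, 165]);
translate([175, 1807, 990]) cube([1154, 242, 165]);
translate([175, 2049, 1155]) cube([1154, 242, 165]);
translate([175, 2291, 1320]) cube([1154, 242, 165]);


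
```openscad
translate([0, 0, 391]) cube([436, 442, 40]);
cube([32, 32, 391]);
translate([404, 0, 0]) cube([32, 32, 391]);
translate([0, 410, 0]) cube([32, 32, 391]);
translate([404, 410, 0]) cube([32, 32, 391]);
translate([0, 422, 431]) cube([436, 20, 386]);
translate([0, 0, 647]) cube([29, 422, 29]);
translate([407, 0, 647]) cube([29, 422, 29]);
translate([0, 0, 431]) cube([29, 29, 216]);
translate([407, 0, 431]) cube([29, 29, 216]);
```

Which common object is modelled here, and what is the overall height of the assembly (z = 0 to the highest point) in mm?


A chair. The overall height is 817 mm.

A slab on four corner posts with a tall panel at the back — a chair. The seat slab sits at z = 391 with thickness 40, and the 386 mm backrest starts at the seat top, so the overall height is 391 + 40 + 386 = 817 mm.


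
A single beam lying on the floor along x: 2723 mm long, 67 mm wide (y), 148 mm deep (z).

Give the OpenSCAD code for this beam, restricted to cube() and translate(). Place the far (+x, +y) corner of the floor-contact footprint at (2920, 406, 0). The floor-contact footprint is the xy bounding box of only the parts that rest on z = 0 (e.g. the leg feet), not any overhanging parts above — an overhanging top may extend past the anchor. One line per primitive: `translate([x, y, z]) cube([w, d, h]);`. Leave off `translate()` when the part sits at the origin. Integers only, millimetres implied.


translate([197, 339, 0]) cube([2723, 67, 148]);


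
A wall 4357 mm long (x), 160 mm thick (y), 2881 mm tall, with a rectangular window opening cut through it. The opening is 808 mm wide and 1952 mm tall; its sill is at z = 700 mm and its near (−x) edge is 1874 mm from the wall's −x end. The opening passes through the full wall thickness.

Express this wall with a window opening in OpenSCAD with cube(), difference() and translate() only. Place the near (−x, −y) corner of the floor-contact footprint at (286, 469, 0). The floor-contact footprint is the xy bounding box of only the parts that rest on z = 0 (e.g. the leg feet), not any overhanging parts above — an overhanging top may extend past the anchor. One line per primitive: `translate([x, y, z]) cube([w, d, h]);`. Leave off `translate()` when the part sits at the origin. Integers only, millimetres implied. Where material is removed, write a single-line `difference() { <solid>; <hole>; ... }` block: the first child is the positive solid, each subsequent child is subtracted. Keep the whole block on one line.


difference() { translate([286, 469, 0]) cube([4357, 160, 2881]); translate([2160, 469, 700]) cube([808, 160, 1952]); }


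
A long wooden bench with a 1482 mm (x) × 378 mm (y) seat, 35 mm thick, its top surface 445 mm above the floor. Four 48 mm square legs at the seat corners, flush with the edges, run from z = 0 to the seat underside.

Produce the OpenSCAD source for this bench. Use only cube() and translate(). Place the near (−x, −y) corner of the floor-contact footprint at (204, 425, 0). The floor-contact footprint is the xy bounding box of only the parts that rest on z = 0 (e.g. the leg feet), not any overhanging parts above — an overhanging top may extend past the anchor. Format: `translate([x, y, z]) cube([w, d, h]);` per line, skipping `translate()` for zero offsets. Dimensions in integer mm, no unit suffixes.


// leg_h = 445 − 35 = 410
translate([204, 425, 410]) cube([1482, 378, 35]);
translate([204, 425, 0]) cube([48, 48, 410]);
translate([204, 755, 0]) cube([48, 48, 410]);
translate([1638, 425, 0]) cube([48, 48, 410]);
translate([1638, 755, 0]) cube([48, 48, 410]);


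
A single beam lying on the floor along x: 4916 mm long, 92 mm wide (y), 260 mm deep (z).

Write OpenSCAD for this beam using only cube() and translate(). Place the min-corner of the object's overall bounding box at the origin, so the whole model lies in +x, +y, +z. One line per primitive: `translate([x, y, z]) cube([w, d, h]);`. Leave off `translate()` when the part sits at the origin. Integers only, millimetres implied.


cube([4916, 92, 260]);


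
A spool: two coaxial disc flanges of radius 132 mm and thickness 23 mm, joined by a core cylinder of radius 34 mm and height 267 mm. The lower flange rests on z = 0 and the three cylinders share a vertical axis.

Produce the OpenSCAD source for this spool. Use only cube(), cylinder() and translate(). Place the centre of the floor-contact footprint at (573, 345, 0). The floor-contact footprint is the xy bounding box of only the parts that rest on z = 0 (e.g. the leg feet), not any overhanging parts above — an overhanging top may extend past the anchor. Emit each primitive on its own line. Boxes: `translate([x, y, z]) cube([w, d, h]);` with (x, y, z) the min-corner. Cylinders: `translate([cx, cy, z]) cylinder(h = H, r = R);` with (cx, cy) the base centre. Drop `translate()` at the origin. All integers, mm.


translate([573, 345, 0]) cylinder(h = 23, r = 132);
translate([573, 345, 23]) cylinder(h = 267, r = 34);
translate([573, 345, 290]) cylinder(h = 23, r = 132);


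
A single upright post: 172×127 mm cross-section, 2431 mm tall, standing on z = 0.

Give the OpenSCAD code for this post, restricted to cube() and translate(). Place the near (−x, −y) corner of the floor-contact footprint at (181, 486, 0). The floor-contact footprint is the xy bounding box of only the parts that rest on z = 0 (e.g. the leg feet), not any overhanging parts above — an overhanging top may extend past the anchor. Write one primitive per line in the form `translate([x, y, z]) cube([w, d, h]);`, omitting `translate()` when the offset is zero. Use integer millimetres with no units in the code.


translate([181, 486, 0]) cube([172, 127, 2431]);


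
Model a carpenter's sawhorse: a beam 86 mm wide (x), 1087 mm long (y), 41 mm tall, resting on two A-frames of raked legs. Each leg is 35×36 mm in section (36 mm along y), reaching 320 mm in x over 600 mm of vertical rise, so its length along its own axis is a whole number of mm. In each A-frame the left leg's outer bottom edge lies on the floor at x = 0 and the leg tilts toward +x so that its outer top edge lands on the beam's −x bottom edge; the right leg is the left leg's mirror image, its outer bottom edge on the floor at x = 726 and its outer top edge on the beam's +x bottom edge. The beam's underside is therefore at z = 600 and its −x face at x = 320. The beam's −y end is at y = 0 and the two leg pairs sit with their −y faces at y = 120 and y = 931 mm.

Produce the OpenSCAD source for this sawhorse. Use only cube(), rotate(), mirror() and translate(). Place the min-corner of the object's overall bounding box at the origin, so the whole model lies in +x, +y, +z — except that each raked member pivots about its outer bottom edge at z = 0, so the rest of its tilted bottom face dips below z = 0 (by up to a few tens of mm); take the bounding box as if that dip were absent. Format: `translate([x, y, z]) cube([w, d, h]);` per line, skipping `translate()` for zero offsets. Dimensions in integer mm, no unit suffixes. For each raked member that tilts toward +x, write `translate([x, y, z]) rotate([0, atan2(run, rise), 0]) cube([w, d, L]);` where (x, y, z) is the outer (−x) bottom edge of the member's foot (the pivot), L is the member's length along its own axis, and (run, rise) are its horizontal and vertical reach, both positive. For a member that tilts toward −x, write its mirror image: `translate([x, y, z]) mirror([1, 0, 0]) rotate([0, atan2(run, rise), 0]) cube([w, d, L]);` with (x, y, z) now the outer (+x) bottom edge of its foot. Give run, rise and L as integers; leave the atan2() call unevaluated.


// leg length = √(320² + 600²) = 680
// right-leg outer foot x = 2·320 + 86 = 726
// beam min-corner = (320, 0, 600)
translate([320, 0, 600]) cube([86, 1087, 41]);
translate([0, 120, 0]) rotate([0, atan2(320, 600), 0]) cube([35, 36, 680]);
translate([726, 120, 0]) mirror([1, 0, 0]) rotate([0, atan2(320, 600), 0]) cube([35, 36, 680]);
translate([0, 931, 0]) rotate([0, atan2(320, 600), 0]) cube([35, 36, 680]);
translate([726, 931, 0]) mirror([1, 0, 0]) rotate([0, atan2(320, 600), 0]) cube([35, 36, 680]);


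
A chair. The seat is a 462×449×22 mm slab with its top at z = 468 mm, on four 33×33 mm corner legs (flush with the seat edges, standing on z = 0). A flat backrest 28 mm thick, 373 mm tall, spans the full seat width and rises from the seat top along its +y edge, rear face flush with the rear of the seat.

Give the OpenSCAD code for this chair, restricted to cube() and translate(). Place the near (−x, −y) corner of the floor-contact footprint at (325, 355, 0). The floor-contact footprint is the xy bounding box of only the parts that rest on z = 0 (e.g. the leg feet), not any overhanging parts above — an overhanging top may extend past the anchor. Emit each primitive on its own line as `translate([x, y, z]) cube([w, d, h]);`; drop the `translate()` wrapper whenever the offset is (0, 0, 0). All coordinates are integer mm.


translate([325, 355, 446]) cube([462, 449, 22]);
translate([325, 355, 0]) cube([33, 33, 446]);
translate([754, 355, 0]) cube([33, 33, 446]);
translate([325, 771, 0]) cube([33, 33, 446]);
translate([754, 771, 0]) cube([33, 33, 446]);
translate([325, 776, 468]) cube([462, 28, 373]);


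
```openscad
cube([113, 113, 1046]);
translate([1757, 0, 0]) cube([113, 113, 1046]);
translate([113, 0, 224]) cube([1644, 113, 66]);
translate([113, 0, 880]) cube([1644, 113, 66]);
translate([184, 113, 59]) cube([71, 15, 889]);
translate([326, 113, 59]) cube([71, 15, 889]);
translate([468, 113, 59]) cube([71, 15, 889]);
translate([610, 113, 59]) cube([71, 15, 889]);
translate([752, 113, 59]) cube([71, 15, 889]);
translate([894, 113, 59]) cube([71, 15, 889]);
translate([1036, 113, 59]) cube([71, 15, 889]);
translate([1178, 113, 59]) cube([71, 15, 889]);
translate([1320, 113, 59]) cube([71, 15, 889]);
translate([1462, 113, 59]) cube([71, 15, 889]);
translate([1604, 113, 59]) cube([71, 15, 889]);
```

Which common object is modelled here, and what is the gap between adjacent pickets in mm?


A fence section. The picket gap is 71 mm.

Two posts, two rails, 11 pickets — a fence section. Span 1644 mm holds 11 pickets of 71 mm with 12 equal gaps: ⌊(1644 − 11·71) / 12⌋ = 71 mm.


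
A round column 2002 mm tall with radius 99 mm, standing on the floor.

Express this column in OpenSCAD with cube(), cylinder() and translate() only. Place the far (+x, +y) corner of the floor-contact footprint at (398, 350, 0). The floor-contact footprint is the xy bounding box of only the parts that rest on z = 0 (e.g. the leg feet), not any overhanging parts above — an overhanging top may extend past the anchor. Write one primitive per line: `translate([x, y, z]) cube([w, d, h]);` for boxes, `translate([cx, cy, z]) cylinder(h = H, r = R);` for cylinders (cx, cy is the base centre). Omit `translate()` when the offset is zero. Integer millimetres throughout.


translate([299, 251, 0]) cylinder(h = 2002, r = 99);


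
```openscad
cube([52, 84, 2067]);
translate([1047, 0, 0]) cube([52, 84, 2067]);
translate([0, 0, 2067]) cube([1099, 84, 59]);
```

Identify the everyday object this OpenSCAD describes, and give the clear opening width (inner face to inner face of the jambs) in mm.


A door frame. The clear opening width is 995 mm.

Two 2067 mm tall posts with a header on top — a door frame. The left jamb is 52 mm wide at x = 0; the right jamb starts at x = 1047. The clear opening is 1047 − 52 = 995 mm.


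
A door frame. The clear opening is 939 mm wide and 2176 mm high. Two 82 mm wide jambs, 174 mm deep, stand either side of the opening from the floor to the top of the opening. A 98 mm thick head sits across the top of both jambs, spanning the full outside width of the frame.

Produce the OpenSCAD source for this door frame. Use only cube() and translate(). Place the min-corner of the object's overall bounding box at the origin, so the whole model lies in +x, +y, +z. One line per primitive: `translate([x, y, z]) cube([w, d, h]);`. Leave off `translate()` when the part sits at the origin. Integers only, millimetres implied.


cube([82, 174, 2176]);
translate([1021, 0, 0]) cube([82, 174, 2176]);
translate([0, 0, 2176]) cube([1103, 174, 98]);


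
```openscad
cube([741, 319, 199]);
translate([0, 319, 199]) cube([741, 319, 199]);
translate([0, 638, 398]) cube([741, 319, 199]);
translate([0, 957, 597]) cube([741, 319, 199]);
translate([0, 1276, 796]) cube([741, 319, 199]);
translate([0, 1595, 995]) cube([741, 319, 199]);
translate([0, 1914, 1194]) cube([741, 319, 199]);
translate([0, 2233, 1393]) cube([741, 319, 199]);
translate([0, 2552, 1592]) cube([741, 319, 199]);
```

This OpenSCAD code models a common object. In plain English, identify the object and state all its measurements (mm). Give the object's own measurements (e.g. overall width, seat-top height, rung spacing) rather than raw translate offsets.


A straight staircase of 9 solid steps. Each step is 741 mm wide (x), 319 mm deep (y, the going) and 199 mm tall (the rise). The first step rests on the floor; each subsequent step sits one going further in +y and one rise higher in +z, directly behind and above the previous step with no overlap.


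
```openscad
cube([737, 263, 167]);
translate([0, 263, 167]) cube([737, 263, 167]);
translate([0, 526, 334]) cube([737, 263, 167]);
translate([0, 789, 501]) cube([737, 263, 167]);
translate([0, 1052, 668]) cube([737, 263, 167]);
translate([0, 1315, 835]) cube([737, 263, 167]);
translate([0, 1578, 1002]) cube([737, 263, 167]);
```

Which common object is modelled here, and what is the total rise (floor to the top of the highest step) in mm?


A staircase. The total rise is 1169 mm.

7 identical blocks, each offset up and back from the previous — a staircase. Each step is 167 mm tall and there are 7 of them, so the total rise is 7 × 167 = 1169 mm.


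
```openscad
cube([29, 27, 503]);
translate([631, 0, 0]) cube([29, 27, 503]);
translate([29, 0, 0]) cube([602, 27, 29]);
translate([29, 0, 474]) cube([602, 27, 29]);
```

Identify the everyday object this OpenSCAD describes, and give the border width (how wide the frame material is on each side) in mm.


A picture frame. The border width is 29 mm.

Four thin pieces enclosing a rectangular opening — a picture frame. The two full-height stiles are 503 mm tall; the top rail sits at z = 474 and is 29 mm tall, so the border above the opening is 503 − 474 = 29 mm, matching the stile x-width.


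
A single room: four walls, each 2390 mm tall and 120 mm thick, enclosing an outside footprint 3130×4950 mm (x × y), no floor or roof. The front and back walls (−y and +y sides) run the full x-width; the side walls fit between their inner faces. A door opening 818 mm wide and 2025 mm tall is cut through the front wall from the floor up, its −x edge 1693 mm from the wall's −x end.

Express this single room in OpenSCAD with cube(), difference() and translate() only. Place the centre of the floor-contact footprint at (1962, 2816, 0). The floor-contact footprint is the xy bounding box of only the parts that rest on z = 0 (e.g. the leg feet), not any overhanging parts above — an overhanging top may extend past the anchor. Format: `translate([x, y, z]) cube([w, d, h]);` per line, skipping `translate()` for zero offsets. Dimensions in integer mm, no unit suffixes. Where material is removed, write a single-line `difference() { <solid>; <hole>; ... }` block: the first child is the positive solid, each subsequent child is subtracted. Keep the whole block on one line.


difference() { translate([397, 341, 0]) cube([3130, 120, 2390]); translate([2090, 341, 0]) cube([818, 120, 2025]); }
translate([397, 5171, 0]) cube([3130, 120, 2390]);
translate([397, 461, 0]) cube([120, 4710, 2390]);
translate([3407, 461, 0]) cube([120, 4710, 2390]);


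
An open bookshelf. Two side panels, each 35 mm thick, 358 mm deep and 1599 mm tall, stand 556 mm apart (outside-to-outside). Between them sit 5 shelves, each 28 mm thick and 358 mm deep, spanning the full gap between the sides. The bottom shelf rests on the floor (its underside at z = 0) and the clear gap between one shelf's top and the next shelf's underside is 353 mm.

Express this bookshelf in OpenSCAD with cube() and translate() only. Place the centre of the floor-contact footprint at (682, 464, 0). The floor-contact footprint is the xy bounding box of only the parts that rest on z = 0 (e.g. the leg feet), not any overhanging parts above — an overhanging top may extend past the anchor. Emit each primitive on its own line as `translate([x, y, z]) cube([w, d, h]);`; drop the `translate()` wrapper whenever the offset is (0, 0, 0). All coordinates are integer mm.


translate([404, 285, 0]) cube([35, 358, 1599]);
translate([925, 285, 0]) cube([35, 358, 1599]);
translate([439, 285, 0]) cube([486, 358, 28]);
translate([439, 285, 381]) cube([486, 358, 28]);
translate([439, 285, 762]) cube([486, 358, 28]);
translate([439, 285, 1143]) cube([486, 358, 28]);
translate([439, 285, 1524]) cube([486, 358, 28]);


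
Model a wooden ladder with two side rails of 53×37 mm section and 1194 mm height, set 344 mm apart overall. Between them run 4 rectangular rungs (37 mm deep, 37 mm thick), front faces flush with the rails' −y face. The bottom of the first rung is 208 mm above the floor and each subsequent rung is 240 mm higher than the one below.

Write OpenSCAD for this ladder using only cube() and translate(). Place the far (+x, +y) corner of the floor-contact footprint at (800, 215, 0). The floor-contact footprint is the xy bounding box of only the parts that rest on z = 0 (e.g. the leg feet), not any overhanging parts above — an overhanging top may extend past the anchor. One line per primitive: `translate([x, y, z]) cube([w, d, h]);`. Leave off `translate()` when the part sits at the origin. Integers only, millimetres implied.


translate([456, 178, 0]) cube([53, 37, 1194]);
translate([747, 178, 0]) cube([53, 37, 1194]);
translate([509, 178, 208]) cube([238, 37, 37]);
translate([509, 178, 448]) cube([238, 37, 37]);
translate([509, 178, 688]) cube([238, 37, 37]);
translate([509, 178, 928]) cube([238, 37, 37]);
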